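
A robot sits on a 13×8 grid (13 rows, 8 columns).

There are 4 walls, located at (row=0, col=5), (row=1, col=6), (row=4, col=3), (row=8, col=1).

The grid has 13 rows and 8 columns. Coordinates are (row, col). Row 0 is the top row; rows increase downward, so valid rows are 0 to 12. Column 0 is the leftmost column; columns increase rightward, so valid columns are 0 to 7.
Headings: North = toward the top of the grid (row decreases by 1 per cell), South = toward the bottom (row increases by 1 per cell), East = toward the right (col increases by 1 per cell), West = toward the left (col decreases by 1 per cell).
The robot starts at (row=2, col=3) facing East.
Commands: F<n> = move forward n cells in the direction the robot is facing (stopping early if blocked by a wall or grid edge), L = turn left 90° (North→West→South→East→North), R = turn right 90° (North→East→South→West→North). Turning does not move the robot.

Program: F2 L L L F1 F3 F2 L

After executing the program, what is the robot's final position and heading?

Start: (row=2, col=3), facing East
  F2: move forward 2, now at (row=2, col=5)
  L: turn left, now facing North
  L: turn left, now facing West
  L: turn left, now facing South
  F1: move forward 1, now at (row=3, col=5)
  F3: move forward 3, now at (row=6, col=5)
  F2: move forward 2, now at (row=8, col=5)
  L: turn left, now facing East
Final: (row=8, col=5), facing East

Answer: Final position: (row=8, col=5), facing East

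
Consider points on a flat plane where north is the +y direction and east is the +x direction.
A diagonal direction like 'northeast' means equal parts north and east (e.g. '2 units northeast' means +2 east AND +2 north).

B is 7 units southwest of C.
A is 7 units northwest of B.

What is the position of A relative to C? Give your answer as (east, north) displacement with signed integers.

Place C at the origin (east=0, north=0).
  B is 7 units southwest of C: delta (east=-7, north=-7); B at (east=-7, north=-7).
  A is 7 units northwest of B: delta (east=-7, north=+7); A at (east=-14, north=0).
Therefore A relative to C: (east=-14, north=0).

Answer: A is at (east=-14, north=0) relative to C.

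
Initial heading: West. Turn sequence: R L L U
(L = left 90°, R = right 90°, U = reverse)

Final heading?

Answer: Final heading: North

Derivation:
Start: West
  R (right (90° clockwise)) -> North
  L (left (90° counter-clockwise)) -> West
  L (left (90° counter-clockwise)) -> South
  U (U-turn (180°)) -> North
Final: North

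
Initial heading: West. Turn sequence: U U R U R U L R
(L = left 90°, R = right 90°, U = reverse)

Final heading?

Answer: Final heading: East

Derivation:
Start: West
  U (U-turn (180°)) -> East
  U (U-turn (180°)) -> West
  R (right (90° clockwise)) -> North
  U (U-turn (180°)) -> South
  R (right (90° clockwise)) -> West
  U (U-turn (180°)) -> East
  L (left (90° counter-clockwise)) -> North
  R (right (90° clockwise)) -> East
Final: East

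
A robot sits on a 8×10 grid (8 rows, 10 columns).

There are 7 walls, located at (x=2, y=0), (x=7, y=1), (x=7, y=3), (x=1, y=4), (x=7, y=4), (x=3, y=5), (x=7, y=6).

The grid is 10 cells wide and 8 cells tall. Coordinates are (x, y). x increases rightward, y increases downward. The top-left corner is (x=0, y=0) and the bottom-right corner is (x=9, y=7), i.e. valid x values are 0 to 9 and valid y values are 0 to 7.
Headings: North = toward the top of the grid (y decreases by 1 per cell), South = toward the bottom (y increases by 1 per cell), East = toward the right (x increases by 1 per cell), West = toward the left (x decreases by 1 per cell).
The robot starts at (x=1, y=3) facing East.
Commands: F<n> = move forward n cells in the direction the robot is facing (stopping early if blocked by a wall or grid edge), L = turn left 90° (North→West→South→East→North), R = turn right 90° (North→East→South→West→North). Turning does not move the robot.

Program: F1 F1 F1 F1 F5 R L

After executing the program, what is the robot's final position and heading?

Answer: Final position: (x=6, y=3), facing East

Derivation:
Start: (x=1, y=3), facing East
  F1: move forward 1, now at (x=2, y=3)
  F1: move forward 1, now at (x=3, y=3)
  F1: move forward 1, now at (x=4, y=3)
  F1: move forward 1, now at (x=5, y=3)
  F5: move forward 1/5 (blocked), now at (x=6, y=3)
  R: turn right, now facing South
  L: turn left, now facing East
Final: (x=6, y=3), facing East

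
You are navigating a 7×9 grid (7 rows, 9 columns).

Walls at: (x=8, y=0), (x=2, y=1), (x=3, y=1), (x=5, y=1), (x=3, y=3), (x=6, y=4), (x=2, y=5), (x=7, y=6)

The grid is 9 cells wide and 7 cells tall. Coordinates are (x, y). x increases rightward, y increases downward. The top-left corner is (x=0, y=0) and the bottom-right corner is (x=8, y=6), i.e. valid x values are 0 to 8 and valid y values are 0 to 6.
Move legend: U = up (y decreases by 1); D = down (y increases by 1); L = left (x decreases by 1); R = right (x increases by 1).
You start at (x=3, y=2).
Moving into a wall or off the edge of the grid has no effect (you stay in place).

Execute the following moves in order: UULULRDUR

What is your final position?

Start: (x=3, y=2)
  U (up): blocked, stay at (x=3, y=2)
  U (up): blocked, stay at (x=3, y=2)
  L (left): (x=3, y=2) -> (x=2, y=2)
  U (up): blocked, stay at (x=2, y=2)
  L (left): (x=2, y=2) -> (x=1, y=2)
  R (right): (x=1, y=2) -> (x=2, y=2)
  D (down): (x=2, y=2) -> (x=2, y=3)
  U (up): (x=2, y=3) -> (x=2, y=2)
  R (right): (x=2, y=2) -> (x=3, y=2)
Final: (x=3, y=2)

Answer: Final position: (x=3, y=2)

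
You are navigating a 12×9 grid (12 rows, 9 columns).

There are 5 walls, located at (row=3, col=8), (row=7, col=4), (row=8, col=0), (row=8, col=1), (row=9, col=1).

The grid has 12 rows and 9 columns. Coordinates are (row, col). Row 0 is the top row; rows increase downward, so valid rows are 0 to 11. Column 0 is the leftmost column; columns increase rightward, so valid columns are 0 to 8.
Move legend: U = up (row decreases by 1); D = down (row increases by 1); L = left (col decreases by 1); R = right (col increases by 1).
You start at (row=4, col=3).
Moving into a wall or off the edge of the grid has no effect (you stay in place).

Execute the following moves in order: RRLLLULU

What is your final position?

Answer: Final position: (row=2, col=1)

Derivation:
Start: (row=4, col=3)
  R (right): (row=4, col=3) -> (row=4, col=4)
  R (right): (row=4, col=4) -> (row=4, col=5)
  L (left): (row=4, col=5) -> (row=4, col=4)
  L (left): (row=4, col=4) -> (row=4, col=3)
  L (left): (row=4, col=3) -> (row=4, col=2)
  U (up): (row=4, col=2) -> (row=3, col=2)
  L (left): (row=3, col=2) -> (row=3, col=1)
  U (up): (row=3, col=1) -> (row=2, col=1)
Final: (row=2, col=1)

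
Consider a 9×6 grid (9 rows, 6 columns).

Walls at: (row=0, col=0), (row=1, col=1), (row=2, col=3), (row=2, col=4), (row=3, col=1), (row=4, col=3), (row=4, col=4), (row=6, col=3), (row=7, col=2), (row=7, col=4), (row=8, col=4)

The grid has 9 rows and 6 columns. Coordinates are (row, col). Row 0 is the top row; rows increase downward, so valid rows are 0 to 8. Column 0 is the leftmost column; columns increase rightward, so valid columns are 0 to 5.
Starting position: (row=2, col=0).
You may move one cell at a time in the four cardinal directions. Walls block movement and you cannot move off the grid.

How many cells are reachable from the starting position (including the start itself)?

Answer: Reachable cells: 43

Derivation:
BFS flood-fill from (row=2, col=0):
  Distance 0: (row=2, col=0)
  Distance 1: (row=1, col=0), (row=2, col=1), (row=3, col=0)
  Distance 2: (row=2, col=2), (row=4, col=0)
  Distance 3: (row=1, col=2), (row=3, col=2), (row=4, col=1), (row=5, col=0)
  Distance 4: (row=0, col=2), (row=1, col=3), (row=3, col=3), (row=4, col=2), (row=5, col=1), (row=6, col=0)
  Distance 5: (row=0, col=1), (row=0, col=3), (row=1, col=4), (row=3, col=4), (row=5, col=2), (row=6, col=1), (row=7, col=0)
  Distance 6: (row=0, col=4), (row=1, col=5), (row=3, col=5), (row=5, col=3), (row=6, col=2), (row=7, col=1), (row=8, col=0)
  Distance 7: (row=0, col=5), (row=2, col=5), (row=4, col=5), (row=5, col=4), (row=8, col=1)
  Distance 8: (row=5, col=5), (row=6, col=4), (row=8, col=2)
  Distance 9: (row=6, col=5), (row=8, col=3)
  Distance 10: (row=7, col=3), (row=7, col=5)
  Distance 11: (row=8, col=5)
Total reachable: 43 (grid has 43 open cells total)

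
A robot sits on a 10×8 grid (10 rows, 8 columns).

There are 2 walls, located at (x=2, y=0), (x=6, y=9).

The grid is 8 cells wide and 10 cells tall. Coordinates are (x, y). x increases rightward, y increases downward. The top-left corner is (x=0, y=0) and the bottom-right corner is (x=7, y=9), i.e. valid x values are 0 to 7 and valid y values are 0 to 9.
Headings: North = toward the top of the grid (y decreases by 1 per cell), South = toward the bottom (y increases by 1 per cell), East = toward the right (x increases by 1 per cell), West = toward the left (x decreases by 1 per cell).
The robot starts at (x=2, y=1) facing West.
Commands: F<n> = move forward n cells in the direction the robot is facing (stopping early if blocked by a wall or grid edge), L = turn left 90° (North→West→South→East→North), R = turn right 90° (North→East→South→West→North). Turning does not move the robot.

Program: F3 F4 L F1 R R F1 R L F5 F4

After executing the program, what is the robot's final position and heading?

Start: (x=2, y=1), facing West
  F3: move forward 2/3 (blocked), now at (x=0, y=1)
  F4: move forward 0/4 (blocked), now at (x=0, y=1)
  L: turn left, now facing South
  F1: move forward 1, now at (x=0, y=2)
  R: turn right, now facing West
  R: turn right, now facing North
  F1: move forward 1, now at (x=0, y=1)
  R: turn right, now facing East
  L: turn left, now facing North
  F5: move forward 1/5 (blocked), now at (x=0, y=0)
  F4: move forward 0/4 (blocked), now at (x=0, y=0)
Final: (x=0, y=0), facing North

Answer: Final position: (x=0, y=0), facing North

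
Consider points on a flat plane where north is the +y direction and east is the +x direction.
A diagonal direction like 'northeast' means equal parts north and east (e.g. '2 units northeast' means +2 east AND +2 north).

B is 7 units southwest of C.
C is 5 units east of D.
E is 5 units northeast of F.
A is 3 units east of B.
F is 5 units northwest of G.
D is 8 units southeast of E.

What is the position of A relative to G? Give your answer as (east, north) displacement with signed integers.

Place G at the origin (east=0, north=0).
  F is 5 units northwest of G: delta (east=-5, north=+5); F at (east=-5, north=5).
  E is 5 units northeast of F: delta (east=+5, north=+5); E at (east=0, north=10).
  D is 8 units southeast of E: delta (east=+8, north=-8); D at (east=8, north=2).
  C is 5 units east of D: delta (east=+5, north=+0); C at (east=13, north=2).
  B is 7 units southwest of C: delta (east=-7, north=-7); B at (east=6, north=-5).
  A is 3 units east of B: delta (east=+3, north=+0); A at (east=9, north=-5).
Therefore A relative to G: (east=9, north=-5).

Answer: A is at (east=9, north=-5) relative to G.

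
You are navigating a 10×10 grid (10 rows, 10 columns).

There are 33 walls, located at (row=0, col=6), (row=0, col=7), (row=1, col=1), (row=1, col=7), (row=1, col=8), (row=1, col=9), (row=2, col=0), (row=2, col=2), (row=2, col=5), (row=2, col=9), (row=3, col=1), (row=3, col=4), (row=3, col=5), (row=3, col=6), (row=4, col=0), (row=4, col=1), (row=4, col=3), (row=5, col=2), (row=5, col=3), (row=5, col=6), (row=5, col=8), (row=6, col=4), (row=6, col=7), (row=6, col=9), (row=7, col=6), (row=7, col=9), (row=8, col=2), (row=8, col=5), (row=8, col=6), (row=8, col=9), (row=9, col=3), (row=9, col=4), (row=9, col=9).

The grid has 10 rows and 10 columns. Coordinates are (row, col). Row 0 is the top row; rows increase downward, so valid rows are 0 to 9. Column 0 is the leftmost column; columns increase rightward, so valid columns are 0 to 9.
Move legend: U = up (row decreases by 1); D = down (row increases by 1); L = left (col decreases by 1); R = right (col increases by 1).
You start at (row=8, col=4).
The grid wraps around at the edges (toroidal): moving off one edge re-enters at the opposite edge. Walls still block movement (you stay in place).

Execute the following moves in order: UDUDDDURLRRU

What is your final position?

Start: (row=8, col=4)
  U (up): (row=8, col=4) -> (row=7, col=4)
  D (down): (row=7, col=4) -> (row=8, col=4)
  U (up): (row=8, col=4) -> (row=7, col=4)
  D (down): (row=7, col=4) -> (row=8, col=4)
  D (down): blocked, stay at (row=8, col=4)
  D (down): blocked, stay at (row=8, col=4)
  U (up): (row=8, col=4) -> (row=7, col=4)
  R (right): (row=7, col=4) -> (row=7, col=5)
  L (left): (row=7, col=5) -> (row=7, col=4)
  R (right): (row=7, col=4) -> (row=7, col=5)
  R (right): blocked, stay at (row=7, col=5)
  U (up): (row=7, col=5) -> (row=6, col=5)
Final: (row=6, col=5)

Answer: Final position: (row=6, col=5)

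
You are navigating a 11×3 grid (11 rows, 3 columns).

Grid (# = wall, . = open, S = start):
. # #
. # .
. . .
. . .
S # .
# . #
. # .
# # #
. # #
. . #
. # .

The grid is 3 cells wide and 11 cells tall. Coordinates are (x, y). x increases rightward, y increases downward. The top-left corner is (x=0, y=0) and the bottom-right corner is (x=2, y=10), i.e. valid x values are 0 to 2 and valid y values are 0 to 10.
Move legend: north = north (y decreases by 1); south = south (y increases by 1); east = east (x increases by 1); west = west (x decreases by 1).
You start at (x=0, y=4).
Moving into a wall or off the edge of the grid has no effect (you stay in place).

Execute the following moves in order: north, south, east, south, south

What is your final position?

Answer: Final position: (x=0, y=4)

Derivation:
Start: (x=0, y=4)
  north (north): (x=0, y=4) -> (x=0, y=3)
  south (south): (x=0, y=3) -> (x=0, y=4)
  east (east): blocked, stay at (x=0, y=4)
  south (south): blocked, stay at (x=0, y=4)
  south (south): blocked, stay at (x=0, y=4)
Final: (x=0, y=4)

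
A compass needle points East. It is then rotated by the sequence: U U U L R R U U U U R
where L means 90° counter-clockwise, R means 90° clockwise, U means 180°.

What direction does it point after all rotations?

Answer: Final heading: East

Derivation:
Start: East
  U (U-turn (180°)) -> West
  U (U-turn (180°)) -> East
  U (U-turn (180°)) -> West
  L (left (90° counter-clockwise)) -> South
  R (right (90° clockwise)) -> West
  R (right (90° clockwise)) -> North
  U (U-turn (180°)) -> South
  U (U-turn (180°)) -> North
  U (U-turn (180°)) -> South
  U (U-turn (180°)) -> North
  R (right (90° clockwise)) -> East
Final: East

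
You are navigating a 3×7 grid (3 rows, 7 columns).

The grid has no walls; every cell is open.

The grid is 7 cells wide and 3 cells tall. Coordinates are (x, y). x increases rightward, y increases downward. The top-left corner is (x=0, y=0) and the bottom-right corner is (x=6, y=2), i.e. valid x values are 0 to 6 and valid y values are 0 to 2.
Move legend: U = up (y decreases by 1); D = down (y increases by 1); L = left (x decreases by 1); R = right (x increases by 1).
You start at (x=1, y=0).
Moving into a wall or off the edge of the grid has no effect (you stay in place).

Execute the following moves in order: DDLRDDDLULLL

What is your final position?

Start: (x=1, y=0)
  D (down): (x=1, y=0) -> (x=1, y=1)
  D (down): (x=1, y=1) -> (x=1, y=2)
  L (left): (x=1, y=2) -> (x=0, y=2)
  R (right): (x=0, y=2) -> (x=1, y=2)
  [×3]D (down): blocked, stay at (x=1, y=2)
  L (left): (x=1, y=2) -> (x=0, y=2)
  U (up): (x=0, y=2) -> (x=0, y=1)
  [×3]L (left): blocked, stay at (x=0, y=1)
Final: (x=0, y=1)

Answer: Final position: (x=0, y=1)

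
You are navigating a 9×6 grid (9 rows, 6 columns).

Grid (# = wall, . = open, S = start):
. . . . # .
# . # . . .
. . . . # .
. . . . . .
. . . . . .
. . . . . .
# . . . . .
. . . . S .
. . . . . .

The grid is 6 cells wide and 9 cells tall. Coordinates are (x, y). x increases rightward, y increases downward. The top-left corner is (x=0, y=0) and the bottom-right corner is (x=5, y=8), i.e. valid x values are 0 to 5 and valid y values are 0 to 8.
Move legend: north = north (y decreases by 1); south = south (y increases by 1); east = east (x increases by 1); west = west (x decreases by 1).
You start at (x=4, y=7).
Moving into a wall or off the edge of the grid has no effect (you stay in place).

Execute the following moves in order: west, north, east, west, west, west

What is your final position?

Start: (x=4, y=7)
  west (west): (x=4, y=7) -> (x=3, y=7)
  north (north): (x=3, y=7) -> (x=3, y=6)
  east (east): (x=3, y=6) -> (x=4, y=6)
  west (west): (x=4, y=6) -> (x=3, y=6)
  west (west): (x=3, y=6) -> (x=2, y=6)
  west (west): (x=2, y=6) -> (x=1, y=6)
Final: (x=1, y=6)

Answer: Final position: (x=1, y=6)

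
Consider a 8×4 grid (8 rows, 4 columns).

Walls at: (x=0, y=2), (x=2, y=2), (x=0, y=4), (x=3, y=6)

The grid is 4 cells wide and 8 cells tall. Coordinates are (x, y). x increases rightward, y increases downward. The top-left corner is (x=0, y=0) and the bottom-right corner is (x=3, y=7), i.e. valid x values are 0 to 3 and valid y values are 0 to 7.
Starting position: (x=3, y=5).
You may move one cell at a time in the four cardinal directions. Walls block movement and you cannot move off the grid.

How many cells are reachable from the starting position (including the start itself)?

Answer: Reachable cells: 28

Derivation:
BFS flood-fill from (x=3, y=5):
  Distance 0: (x=3, y=5)
  Distance 1: (x=3, y=4), (x=2, y=5)
  Distance 2: (x=3, y=3), (x=2, y=4), (x=1, y=5), (x=2, y=6)
  Distance 3: (x=3, y=2), (x=2, y=3), (x=1, y=4), (x=0, y=5), (x=1, y=6), (x=2, y=7)
  Distance 4: (x=3, y=1), (x=1, y=3), (x=0, y=6), (x=1, y=7), (x=3, y=7)
  Distance 5: (x=3, y=0), (x=2, y=1), (x=1, y=2), (x=0, y=3), (x=0, y=7)
  Distance 6: (x=2, y=0), (x=1, y=1)
  Distance 7: (x=1, y=0), (x=0, y=1)
  Distance 8: (x=0, y=0)
Total reachable: 28 (grid has 28 open cells total)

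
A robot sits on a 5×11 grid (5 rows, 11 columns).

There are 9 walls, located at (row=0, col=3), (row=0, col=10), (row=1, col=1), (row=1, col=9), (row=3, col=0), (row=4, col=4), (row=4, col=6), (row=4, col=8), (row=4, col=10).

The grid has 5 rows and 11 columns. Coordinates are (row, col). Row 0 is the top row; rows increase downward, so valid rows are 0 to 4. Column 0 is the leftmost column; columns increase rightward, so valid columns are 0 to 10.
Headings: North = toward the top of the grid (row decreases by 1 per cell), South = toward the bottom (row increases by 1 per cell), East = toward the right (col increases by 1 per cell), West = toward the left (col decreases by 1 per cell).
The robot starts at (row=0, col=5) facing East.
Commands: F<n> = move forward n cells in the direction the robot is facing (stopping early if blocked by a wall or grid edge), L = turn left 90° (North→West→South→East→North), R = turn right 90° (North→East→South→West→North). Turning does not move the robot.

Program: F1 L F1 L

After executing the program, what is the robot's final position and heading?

Answer: Final position: (row=0, col=6), facing West

Derivation:
Start: (row=0, col=5), facing East
  F1: move forward 1, now at (row=0, col=6)
  L: turn left, now facing North
  F1: move forward 0/1 (blocked), now at (row=0, col=6)
  L: turn left, now facing West
Final: (row=0, col=6), facing West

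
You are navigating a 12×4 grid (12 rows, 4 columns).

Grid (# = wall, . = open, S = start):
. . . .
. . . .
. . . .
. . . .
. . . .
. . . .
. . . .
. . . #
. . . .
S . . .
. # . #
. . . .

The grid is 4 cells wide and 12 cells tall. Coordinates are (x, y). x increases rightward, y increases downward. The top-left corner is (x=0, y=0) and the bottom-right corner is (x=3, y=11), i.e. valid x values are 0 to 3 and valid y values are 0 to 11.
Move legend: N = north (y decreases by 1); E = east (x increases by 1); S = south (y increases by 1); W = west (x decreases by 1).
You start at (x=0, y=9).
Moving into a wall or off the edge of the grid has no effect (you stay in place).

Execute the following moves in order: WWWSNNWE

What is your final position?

Start: (x=0, y=9)
  [×3]W (west): blocked, stay at (x=0, y=9)
  S (south): (x=0, y=9) -> (x=0, y=10)
  N (north): (x=0, y=10) -> (x=0, y=9)
  N (north): (x=0, y=9) -> (x=0, y=8)
  W (west): blocked, stay at (x=0, y=8)
  E (east): (x=0, y=8) -> (x=1, y=8)
Final: (x=1, y=8)

Answer: Final position: (x=1, y=8)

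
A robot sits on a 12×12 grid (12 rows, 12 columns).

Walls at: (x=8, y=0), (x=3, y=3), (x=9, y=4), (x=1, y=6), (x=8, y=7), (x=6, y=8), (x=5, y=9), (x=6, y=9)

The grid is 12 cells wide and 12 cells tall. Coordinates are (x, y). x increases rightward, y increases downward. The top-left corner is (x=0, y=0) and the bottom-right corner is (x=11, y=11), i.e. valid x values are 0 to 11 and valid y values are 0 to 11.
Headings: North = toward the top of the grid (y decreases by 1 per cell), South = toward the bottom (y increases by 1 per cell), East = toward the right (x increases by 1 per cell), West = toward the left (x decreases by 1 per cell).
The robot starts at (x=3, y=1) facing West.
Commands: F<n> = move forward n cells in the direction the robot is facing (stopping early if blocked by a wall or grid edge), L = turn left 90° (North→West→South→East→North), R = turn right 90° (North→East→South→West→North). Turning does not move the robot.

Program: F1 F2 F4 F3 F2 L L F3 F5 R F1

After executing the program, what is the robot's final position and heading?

Start: (x=3, y=1), facing West
  F1: move forward 1, now at (x=2, y=1)
  F2: move forward 2, now at (x=0, y=1)
  F4: move forward 0/4 (blocked), now at (x=0, y=1)
  F3: move forward 0/3 (blocked), now at (x=0, y=1)
  F2: move forward 0/2 (blocked), now at (x=0, y=1)
  L: turn left, now facing South
  L: turn left, now facing East
  F3: move forward 3, now at (x=3, y=1)
  F5: move forward 5, now at (x=8, y=1)
  R: turn right, now facing South
  F1: move forward 1, now at (x=8, y=2)
Final: (x=8, y=2), facing South

Answer: Final position: (x=8, y=2), facing South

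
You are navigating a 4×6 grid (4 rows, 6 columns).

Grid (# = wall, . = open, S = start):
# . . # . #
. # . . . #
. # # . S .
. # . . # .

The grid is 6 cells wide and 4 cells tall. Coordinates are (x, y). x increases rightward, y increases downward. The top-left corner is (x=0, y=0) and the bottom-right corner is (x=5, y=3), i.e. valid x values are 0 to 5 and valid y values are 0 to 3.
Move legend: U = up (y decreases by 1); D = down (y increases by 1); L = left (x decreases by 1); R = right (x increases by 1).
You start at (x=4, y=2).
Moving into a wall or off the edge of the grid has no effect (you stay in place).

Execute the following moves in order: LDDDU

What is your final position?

Answer: Final position: (x=3, y=2)

Derivation:
Start: (x=4, y=2)
  L (left): (x=4, y=2) -> (x=3, y=2)
  D (down): (x=3, y=2) -> (x=3, y=3)
  D (down): blocked, stay at (x=3, y=3)
  D (down): blocked, stay at (x=3, y=3)
  U (up): (x=3, y=3) -> (x=3, y=2)
Final: (x=3, y=2)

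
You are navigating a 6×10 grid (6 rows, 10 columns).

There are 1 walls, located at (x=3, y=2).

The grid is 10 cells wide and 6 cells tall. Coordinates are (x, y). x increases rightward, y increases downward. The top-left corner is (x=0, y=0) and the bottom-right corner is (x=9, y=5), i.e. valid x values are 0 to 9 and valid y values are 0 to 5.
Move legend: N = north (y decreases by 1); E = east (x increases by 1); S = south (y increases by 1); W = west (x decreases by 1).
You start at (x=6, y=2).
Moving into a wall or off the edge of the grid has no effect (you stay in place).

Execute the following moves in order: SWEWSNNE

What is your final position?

Start: (x=6, y=2)
  S (south): (x=6, y=2) -> (x=6, y=3)
  W (west): (x=6, y=3) -> (x=5, y=3)
  E (east): (x=5, y=3) -> (x=6, y=3)
  W (west): (x=6, y=3) -> (x=5, y=3)
  S (south): (x=5, y=3) -> (x=5, y=4)
  N (north): (x=5, y=4) -> (x=5, y=3)
  N (north): (x=5, y=3) -> (x=5, y=2)
  E (east): (x=5, y=2) -> (x=6, y=2)
Final: (x=6, y=2)

Answer: Final position: (x=6, y=2)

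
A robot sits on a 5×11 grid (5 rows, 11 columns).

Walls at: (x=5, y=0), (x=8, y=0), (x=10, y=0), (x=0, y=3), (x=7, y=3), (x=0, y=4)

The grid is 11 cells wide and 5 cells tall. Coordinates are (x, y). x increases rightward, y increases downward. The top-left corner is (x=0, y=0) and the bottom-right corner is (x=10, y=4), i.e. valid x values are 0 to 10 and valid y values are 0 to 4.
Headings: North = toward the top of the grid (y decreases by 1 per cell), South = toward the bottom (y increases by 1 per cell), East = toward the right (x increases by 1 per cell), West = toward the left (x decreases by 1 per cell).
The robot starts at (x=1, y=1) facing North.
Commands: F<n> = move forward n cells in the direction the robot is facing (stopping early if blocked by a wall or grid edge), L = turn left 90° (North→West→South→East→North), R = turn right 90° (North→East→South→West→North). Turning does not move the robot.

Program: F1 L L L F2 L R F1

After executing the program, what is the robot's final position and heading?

Answer: Final position: (x=4, y=0), facing East

Derivation:
Start: (x=1, y=1), facing North
  F1: move forward 1, now at (x=1, y=0)
  L: turn left, now facing West
  L: turn left, now facing South
  L: turn left, now facing East
  F2: move forward 2, now at (x=3, y=0)
  L: turn left, now facing North
  R: turn right, now facing East
  F1: move forward 1, now at (x=4, y=0)
Final: (x=4, y=0), facing East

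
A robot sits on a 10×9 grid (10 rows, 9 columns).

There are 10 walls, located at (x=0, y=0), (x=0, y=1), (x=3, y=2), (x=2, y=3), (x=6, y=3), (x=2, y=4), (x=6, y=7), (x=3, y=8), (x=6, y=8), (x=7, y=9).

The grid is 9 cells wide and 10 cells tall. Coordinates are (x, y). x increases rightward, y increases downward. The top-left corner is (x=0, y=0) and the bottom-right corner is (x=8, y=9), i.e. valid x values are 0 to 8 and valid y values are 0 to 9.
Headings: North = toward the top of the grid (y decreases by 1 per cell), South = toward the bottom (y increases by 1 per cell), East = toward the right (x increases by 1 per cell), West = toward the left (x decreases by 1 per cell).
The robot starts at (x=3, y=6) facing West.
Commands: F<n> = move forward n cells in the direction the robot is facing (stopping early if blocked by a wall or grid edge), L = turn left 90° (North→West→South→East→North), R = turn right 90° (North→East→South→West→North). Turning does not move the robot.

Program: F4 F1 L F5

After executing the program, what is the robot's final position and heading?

Start: (x=3, y=6), facing West
  F4: move forward 3/4 (blocked), now at (x=0, y=6)
  F1: move forward 0/1 (blocked), now at (x=0, y=6)
  L: turn left, now facing South
  F5: move forward 3/5 (blocked), now at (x=0, y=9)
Final: (x=0, y=9), facing South

Answer: Final position: (x=0, y=9), facing South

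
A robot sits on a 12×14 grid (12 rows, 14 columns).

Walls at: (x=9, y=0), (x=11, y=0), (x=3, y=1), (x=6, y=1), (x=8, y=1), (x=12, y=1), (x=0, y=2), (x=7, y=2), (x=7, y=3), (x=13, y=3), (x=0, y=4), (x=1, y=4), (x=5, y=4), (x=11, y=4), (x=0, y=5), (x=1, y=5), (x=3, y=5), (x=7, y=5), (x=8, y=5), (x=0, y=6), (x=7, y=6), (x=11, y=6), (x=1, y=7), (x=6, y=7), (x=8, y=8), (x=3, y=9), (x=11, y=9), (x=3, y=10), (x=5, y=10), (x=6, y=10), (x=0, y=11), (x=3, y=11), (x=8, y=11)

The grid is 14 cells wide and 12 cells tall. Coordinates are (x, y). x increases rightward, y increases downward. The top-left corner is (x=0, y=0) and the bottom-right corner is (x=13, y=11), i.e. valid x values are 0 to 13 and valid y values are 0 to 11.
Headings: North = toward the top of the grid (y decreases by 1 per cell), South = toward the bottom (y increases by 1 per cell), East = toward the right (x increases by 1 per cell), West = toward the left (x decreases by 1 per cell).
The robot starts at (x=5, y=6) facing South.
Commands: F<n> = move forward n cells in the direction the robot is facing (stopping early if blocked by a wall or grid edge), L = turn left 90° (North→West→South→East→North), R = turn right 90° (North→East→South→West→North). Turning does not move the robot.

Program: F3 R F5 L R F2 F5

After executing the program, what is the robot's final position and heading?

Start: (x=5, y=6), facing South
  F3: move forward 3, now at (x=5, y=9)
  R: turn right, now facing West
  F5: move forward 1/5 (blocked), now at (x=4, y=9)
  L: turn left, now facing South
  R: turn right, now facing West
  F2: move forward 0/2 (blocked), now at (x=4, y=9)
  F5: move forward 0/5 (blocked), now at (x=4, y=9)
Final: (x=4, y=9), facing West

Answer: Final position: (x=4, y=9), facing West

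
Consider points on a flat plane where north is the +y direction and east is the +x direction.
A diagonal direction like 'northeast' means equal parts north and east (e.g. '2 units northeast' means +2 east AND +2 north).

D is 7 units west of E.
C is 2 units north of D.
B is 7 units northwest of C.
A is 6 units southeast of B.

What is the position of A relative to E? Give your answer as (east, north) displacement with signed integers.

Place E at the origin (east=0, north=0).
  D is 7 units west of E: delta (east=-7, north=+0); D at (east=-7, north=0).
  C is 2 units north of D: delta (east=+0, north=+2); C at (east=-7, north=2).
  B is 7 units northwest of C: delta (east=-7, north=+7); B at (east=-14, north=9).
  A is 6 units southeast of B: delta (east=+6, north=-6); A at (east=-8, north=3).
Therefore A relative to E: (east=-8, north=3).

Answer: A is at (east=-8, north=3) relative to E.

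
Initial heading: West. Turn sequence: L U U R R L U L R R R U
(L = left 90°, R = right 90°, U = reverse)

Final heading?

Start: West
  L (left (90° counter-clockwise)) -> South
  U (U-turn (180°)) -> North
  U (U-turn (180°)) -> South
  R (right (90° clockwise)) -> West
  R (right (90° clockwise)) -> North
  L (left (90° counter-clockwise)) -> West
  U (U-turn (180°)) -> East
  L (left (90° counter-clockwise)) -> North
  R (right (90° clockwise)) -> East
  R (right (90° clockwise)) -> South
  R (right (90° clockwise)) -> West
  U (U-turn (180°)) -> East
Final: East

Answer: Final heading: East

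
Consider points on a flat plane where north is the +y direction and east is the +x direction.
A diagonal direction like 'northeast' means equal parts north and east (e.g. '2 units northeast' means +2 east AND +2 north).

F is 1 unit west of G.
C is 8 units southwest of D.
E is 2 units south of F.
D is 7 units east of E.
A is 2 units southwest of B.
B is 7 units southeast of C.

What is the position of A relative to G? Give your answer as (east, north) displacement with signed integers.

Place G at the origin (east=0, north=0).
  F is 1 unit west of G: delta (east=-1, north=+0); F at (east=-1, north=0).
  E is 2 units south of F: delta (east=+0, north=-2); E at (east=-1, north=-2).
  D is 7 units east of E: delta (east=+7, north=+0); D at (east=6, north=-2).
  C is 8 units southwest of D: delta (east=-8, north=-8); C at (east=-2, north=-10).
  B is 7 units southeast of C: delta (east=+7, north=-7); B at (east=5, north=-17).
  A is 2 units southwest of B: delta (east=-2, north=-2); A at (east=3, north=-19).
Therefore A relative to G: (east=3, north=-19).

Answer: A is at (east=3, north=-19) relative to G.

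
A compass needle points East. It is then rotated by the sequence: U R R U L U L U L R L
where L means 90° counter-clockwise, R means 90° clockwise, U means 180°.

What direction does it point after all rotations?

Answer: Final heading: North

Derivation:
Start: East
  U (U-turn (180°)) -> West
  R (right (90° clockwise)) -> North
  R (right (90° clockwise)) -> East
  U (U-turn (180°)) -> West
  L (left (90° counter-clockwise)) -> South
  U (U-turn (180°)) -> North
  L (left (90° counter-clockwise)) -> West
  U (U-turn (180°)) -> East
  L (left (90° counter-clockwise)) -> North
  R (right (90° clockwise)) -> East
  L (left (90° counter-clockwise)) -> North
Final: North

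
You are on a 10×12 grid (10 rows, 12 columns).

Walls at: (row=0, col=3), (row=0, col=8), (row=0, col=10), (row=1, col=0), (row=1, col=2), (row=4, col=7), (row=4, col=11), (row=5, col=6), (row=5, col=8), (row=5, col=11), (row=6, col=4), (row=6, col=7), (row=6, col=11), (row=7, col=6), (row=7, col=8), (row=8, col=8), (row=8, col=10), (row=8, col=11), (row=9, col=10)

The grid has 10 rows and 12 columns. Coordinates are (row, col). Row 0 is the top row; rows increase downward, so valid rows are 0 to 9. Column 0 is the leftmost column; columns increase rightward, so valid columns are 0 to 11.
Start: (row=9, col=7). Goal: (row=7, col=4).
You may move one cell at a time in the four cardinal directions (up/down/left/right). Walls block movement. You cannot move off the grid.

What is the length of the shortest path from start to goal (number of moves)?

Answer: Shortest path length: 5

Derivation:
BFS from (row=9, col=7) until reaching (row=7, col=4):
  Distance 0: (row=9, col=7)
  Distance 1: (row=8, col=7), (row=9, col=6), (row=9, col=8)
  Distance 2: (row=7, col=7), (row=8, col=6), (row=9, col=5), (row=9, col=9)
  Distance 3: (row=8, col=5), (row=8, col=9), (row=9, col=4)
  Distance 4: (row=7, col=5), (row=7, col=9), (row=8, col=4), (row=9, col=3)
  Distance 5: (row=6, col=5), (row=6, col=9), (row=7, col=4), (row=7, col=10), (row=8, col=3), (row=9, col=2)  <- goal reached here
One shortest path (5 moves): (row=9, col=7) -> (row=9, col=6) -> (row=9, col=5) -> (row=9, col=4) -> (row=8, col=4) -> (row=7, col=4)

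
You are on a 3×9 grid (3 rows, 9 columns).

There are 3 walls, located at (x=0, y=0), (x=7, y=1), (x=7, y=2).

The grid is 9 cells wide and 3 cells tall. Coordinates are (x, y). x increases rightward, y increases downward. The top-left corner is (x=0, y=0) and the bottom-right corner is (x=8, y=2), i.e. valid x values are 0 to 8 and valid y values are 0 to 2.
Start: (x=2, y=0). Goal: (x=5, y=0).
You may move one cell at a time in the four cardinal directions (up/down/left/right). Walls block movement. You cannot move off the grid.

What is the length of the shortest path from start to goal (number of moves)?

Answer: Shortest path length: 3

Derivation:
BFS from (x=2, y=0) until reaching (x=5, y=0):
  Distance 0: (x=2, y=0)
  Distance 1: (x=1, y=0), (x=3, y=0), (x=2, y=1)
  Distance 2: (x=4, y=0), (x=1, y=1), (x=3, y=1), (x=2, y=2)
  Distance 3: (x=5, y=0), (x=0, y=1), (x=4, y=1), (x=1, y=2), (x=3, y=2)  <- goal reached here
One shortest path (3 moves): (x=2, y=0) -> (x=3, y=0) -> (x=4, y=0) -> (x=5, y=0)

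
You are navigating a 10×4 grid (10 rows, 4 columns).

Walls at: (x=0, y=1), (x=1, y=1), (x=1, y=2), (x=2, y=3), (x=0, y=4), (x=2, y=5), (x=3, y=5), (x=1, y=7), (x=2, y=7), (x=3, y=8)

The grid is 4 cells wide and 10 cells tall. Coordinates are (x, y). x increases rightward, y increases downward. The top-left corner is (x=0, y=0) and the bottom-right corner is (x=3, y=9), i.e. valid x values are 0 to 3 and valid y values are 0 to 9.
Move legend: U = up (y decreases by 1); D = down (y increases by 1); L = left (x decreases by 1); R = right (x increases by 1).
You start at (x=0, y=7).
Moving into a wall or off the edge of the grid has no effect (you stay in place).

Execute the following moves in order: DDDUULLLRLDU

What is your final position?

Answer: Final position: (x=0, y=7)

Derivation:
Start: (x=0, y=7)
  D (down): (x=0, y=7) -> (x=0, y=8)
  D (down): (x=0, y=8) -> (x=0, y=9)
  D (down): blocked, stay at (x=0, y=9)
  U (up): (x=0, y=9) -> (x=0, y=8)
  U (up): (x=0, y=8) -> (x=0, y=7)
  [×3]L (left): blocked, stay at (x=0, y=7)
  R (right): blocked, stay at (x=0, y=7)
  L (left): blocked, stay at (x=0, y=7)
  D (down): (x=0, y=7) -> (x=0, y=8)
  U (up): (x=0, y=8) -> (x=0, y=7)
Final: (x=0, y=7)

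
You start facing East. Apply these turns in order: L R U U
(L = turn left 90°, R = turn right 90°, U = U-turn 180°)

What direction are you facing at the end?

Answer: Final heading: East

Derivation:
Start: East
  L (left (90° counter-clockwise)) -> North
  R (right (90° clockwise)) -> East
  U (U-turn (180°)) -> West
  U (U-turn (180°)) -> East
Final: East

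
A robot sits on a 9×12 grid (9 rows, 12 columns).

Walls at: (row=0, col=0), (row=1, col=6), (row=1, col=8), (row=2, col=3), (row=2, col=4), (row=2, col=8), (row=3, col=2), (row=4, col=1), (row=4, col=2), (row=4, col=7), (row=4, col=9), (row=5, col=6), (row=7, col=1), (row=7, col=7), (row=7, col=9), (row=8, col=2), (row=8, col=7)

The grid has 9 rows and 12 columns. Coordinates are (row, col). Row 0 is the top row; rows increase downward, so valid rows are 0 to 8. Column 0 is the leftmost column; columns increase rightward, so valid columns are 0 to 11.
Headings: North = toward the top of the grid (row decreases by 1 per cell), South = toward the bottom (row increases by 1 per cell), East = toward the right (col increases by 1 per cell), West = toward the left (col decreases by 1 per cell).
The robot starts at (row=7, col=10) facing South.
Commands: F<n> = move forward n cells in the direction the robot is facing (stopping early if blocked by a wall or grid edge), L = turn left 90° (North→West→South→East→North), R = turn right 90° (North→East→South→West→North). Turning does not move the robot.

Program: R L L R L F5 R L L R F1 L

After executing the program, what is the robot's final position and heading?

Answer: Final position: (row=7, col=11), facing North

Derivation:
Start: (row=7, col=10), facing South
  R: turn right, now facing West
  L: turn left, now facing South
  L: turn left, now facing East
  R: turn right, now facing South
  L: turn left, now facing East
  F5: move forward 1/5 (blocked), now at (row=7, col=11)
  R: turn right, now facing South
  L: turn left, now facing East
  L: turn left, now facing North
  R: turn right, now facing East
  F1: move forward 0/1 (blocked), now at (row=7, col=11)
  L: turn left, now facing North
Final: (row=7, col=11), facing North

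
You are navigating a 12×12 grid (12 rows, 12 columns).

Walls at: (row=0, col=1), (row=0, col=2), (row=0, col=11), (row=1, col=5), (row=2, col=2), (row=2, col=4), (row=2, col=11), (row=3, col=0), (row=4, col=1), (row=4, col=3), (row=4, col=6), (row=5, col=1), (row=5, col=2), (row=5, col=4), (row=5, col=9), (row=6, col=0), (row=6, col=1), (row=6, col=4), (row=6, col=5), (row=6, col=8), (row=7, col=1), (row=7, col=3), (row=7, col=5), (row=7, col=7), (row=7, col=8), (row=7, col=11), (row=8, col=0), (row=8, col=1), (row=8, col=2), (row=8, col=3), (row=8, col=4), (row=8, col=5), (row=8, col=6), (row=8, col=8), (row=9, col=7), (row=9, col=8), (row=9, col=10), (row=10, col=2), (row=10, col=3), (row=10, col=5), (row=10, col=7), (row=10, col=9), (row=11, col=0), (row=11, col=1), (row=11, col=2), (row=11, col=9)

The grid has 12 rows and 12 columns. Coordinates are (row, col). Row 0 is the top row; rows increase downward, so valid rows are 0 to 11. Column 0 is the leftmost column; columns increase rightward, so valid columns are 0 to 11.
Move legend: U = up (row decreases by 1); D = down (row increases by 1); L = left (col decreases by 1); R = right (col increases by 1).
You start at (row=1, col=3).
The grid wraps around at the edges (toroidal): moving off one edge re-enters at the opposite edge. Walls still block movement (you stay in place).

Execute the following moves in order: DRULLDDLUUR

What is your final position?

Start: (row=1, col=3)
  D (down): (row=1, col=3) -> (row=2, col=3)
  R (right): blocked, stay at (row=2, col=3)
  U (up): (row=2, col=3) -> (row=1, col=3)
  L (left): (row=1, col=3) -> (row=1, col=2)
  L (left): (row=1, col=2) -> (row=1, col=1)
  D (down): (row=1, col=1) -> (row=2, col=1)
  D (down): (row=2, col=1) -> (row=3, col=1)
  L (left): blocked, stay at (row=3, col=1)
  U (up): (row=3, col=1) -> (row=2, col=1)
  U (up): (row=2, col=1) -> (row=1, col=1)
  R (right): (row=1, col=1) -> (row=1, col=2)
Final: (row=1, col=2)

Answer: Final position: (row=1, col=2)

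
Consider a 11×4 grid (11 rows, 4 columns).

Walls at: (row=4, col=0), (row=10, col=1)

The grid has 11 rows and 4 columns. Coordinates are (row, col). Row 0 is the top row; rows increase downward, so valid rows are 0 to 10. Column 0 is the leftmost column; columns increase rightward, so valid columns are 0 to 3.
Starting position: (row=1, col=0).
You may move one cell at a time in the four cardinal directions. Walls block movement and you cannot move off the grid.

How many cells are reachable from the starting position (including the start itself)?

Answer: Reachable cells: 42

Derivation:
BFS flood-fill from (row=1, col=0):
  Distance 0: (row=1, col=0)
  Distance 1: (row=0, col=0), (row=1, col=1), (row=2, col=0)
  Distance 2: (row=0, col=1), (row=1, col=2), (row=2, col=1), (row=3, col=0)
  Distance 3: (row=0, col=2), (row=1, col=3), (row=2, col=2), (row=3, col=1)
  Distance 4: (row=0, col=3), (row=2, col=3), (row=3, col=2), (row=4, col=1)
  Distance 5: (row=3, col=3), (row=4, col=2), (row=5, col=1)
  Distance 6: (row=4, col=3), (row=5, col=0), (row=5, col=2), (row=6, col=1)
  Distance 7: (row=5, col=3), (row=6, col=0), (row=6, col=2), (row=7, col=1)
  Distance 8: (row=6, col=3), (row=7, col=0), (row=7, col=2), (row=8, col=1)
  Distance 9: (row=7, col=3), (row=8, col=0), (row=8, col=2), (row=9, col=1)
  Distance 10: (row=8, col=3), (row=9, col=0), (row=9, col=2)
  Distance 11: (row=9, col=3), (row=10, col=0), (row=10, col=2)
  Distance 12: (row=10, col=3)
Total reachable: 42 (grid has 42 open cells total)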